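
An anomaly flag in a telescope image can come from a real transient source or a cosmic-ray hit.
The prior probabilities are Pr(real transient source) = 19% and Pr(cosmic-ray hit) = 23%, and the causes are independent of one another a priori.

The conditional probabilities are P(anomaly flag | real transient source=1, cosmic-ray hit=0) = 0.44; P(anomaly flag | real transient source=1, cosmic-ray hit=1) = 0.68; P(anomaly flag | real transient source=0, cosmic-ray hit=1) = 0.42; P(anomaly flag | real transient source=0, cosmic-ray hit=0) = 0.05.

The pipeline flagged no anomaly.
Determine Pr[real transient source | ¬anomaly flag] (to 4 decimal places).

By total probability over the 4 (real transient source, cosmic-ray hit) configurations:
  P(¬anomaly flag) = 0.95×0.81×0.77 + 0.58×0.81×0.23 + 0.56×0.19×0.77 + 0.32×0.19×0.23
        = 0.592515 + 0.108054 + 0.081928 + 0.013984 = 0.796481
Configurations with real transient source contribute 0.095912, so
  P(real transient source | ¬anomaly flag) = 0.095912 / 0.796481 ≈ 0.1204

Pr[real transient source | ¬anomaly flag] ≈ 0.1204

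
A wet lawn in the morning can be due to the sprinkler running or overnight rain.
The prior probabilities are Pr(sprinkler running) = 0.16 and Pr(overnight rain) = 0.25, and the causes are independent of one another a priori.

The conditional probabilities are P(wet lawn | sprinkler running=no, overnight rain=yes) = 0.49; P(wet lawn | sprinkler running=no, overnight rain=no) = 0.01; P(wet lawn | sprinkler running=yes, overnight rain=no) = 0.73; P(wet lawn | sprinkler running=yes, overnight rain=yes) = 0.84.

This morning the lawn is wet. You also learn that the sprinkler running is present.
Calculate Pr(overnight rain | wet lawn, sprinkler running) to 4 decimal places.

By total probability over both values of overnight rain:
  P(wet lawn | sprinkler running) = 0.73*0.75 + 0.84*0.25
        = 0.547500 + 0.210000 = 0.757500
The terms with overnight rain present sum to 0.210000, so
  P(overnight rain | wet lawn, sprinkler running) = 0.210000 / 0.757500 ≈ 0.2772

Pr(overnight rain | wet lawn, sprinkler running) ≈ 0.2772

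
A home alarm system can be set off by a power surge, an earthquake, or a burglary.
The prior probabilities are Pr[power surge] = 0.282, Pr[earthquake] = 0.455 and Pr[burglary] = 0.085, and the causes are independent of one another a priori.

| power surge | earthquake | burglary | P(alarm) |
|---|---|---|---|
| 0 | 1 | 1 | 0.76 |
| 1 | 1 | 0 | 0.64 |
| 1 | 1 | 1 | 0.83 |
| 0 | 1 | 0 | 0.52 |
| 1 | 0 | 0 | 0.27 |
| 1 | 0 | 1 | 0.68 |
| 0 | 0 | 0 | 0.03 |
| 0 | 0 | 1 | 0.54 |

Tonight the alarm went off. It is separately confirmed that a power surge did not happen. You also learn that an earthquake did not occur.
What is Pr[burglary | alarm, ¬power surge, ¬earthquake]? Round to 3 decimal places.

Weight on burglary=true, given the evidence: 0.54×0.085 = 0.045900
Normalizer over all consistent configurations: 0.03×0.915 + 0.54×0.085 = 0.073350
P(burglary | alarm, ¬power surge, ¬earthquake) = 0.045900/0.073350 ≈ 0.626

Pr[burglary | alarm, ¬power surge, ¬earthquake] ≈ 0.626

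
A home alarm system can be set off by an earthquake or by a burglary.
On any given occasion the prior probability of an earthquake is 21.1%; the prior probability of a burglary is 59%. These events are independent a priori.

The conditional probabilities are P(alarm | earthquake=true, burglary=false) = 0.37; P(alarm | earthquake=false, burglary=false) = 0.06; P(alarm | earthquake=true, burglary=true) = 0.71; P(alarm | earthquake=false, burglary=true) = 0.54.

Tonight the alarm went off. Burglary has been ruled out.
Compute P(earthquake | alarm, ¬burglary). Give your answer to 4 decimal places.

P(earthquake | alarm, ¬burglary) ≈ 0.6225

P(alarm | ¬burglary) = 0.06·0.789 + 0.37·0.211 = 0.047340 + 0.078070 = 0.125410
Of this, 0.078070 comes from 0.37·0.211 (the earthquake=true cases).
Hence the posterior is 0.078070/0.125410 ≈ 0.6225.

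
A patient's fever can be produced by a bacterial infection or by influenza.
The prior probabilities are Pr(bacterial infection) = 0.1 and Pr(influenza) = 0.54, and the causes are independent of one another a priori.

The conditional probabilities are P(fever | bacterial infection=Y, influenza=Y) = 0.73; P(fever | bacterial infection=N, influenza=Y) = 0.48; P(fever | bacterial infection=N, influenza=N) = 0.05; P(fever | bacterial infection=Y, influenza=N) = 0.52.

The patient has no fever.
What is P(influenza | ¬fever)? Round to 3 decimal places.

P(influenza | ¬fever) ≈ 0.392

P(¬fever) = 0.95*0.9*0.46 + 0.52*0.9*0.54 + 0.48*0.1*0.46 + 0.27*0.1*0.54 = 0.393300 + 0.252720 + 0.022080 + 0.014580 = 0.682680
Restricting to configurations with influenza present: 0.252720 + 0.014580 = 0.267300.
Hence the posterior is 0.267300/0.682680 ≈ 0.392.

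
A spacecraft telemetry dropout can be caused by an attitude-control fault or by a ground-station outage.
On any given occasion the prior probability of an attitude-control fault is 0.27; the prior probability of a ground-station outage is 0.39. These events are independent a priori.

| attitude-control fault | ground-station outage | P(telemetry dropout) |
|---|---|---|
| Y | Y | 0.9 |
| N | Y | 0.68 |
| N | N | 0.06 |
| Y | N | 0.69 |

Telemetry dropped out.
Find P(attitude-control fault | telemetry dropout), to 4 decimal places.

P(telemetry dropout) = 0.06·0.73·0.61 + 0.68·0.73·0.39 + 0.69·0.27·0.61 + 0.9·0.27·0.39 = 0.026718 + 0.193596 + 0.113643 + 0.094770 = 0.428727
Of this, 0.208413 comes from 0.113643 + 0.094770 (the attitude-control fault=true cases).
Hence the posterior is 0.208413/0.428727 ≈ 0.4861.

P(attitude-control fault | telemetry dropout) ≈ 0.4861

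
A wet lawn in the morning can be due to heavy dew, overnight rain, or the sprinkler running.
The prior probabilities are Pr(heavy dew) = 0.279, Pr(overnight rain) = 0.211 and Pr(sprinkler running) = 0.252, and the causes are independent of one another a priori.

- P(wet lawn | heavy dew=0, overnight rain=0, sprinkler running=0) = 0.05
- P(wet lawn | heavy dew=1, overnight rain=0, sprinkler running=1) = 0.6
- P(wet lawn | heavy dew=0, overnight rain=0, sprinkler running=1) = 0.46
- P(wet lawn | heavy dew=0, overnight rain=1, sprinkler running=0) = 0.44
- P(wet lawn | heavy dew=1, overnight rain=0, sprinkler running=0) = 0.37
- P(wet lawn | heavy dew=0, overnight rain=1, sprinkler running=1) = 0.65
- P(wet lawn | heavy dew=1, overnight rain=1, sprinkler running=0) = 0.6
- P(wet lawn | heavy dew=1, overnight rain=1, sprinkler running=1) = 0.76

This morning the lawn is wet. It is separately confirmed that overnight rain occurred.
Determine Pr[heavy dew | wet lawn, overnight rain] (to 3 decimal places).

Pr[heavy dew | wet lawn, overnight rain] ≈ 0.335

Weight on heavy dew=true, given the evidence: 0.125215 + 0.053434 = 0.178649
The normalizing constant is 0.44·0.721·0.748 + 0.65·0.721·0.252 + 0.6·0.279·0.748 + 0.76·0.279·0.252 = 0.534045
P(heavy dew | wet lawn, overnight rain) = 0.178649/0.534045 ≈ 0.335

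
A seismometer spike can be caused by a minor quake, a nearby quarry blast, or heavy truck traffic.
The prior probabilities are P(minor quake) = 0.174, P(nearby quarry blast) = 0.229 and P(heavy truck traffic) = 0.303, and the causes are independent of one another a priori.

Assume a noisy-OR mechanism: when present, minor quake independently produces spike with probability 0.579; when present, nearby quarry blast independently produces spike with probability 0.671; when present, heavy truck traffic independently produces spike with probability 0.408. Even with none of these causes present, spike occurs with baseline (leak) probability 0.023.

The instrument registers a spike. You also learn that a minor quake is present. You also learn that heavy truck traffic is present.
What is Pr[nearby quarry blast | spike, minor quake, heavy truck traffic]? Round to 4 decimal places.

Pr[nearby quarry blast | spike, minor quake, heavy truck traffic] ≈ 0.2653

Under noisy-OR, P(spike | causes) = 1 − (1−0.023)·∏(1−qᵢ) over the active causes.
For the numerator, keep only nearby quarry blast=true terms: 0.919889*0.229 = 0.210655
Normalizer over all consistent configurations: 0.7565*0.771 + 0.919889*0.229 = 0.793916
P(nearby quarry blast | spike, minor quake, heavy truck traffic) = 0.210655/0.793916 ≈ 0.2653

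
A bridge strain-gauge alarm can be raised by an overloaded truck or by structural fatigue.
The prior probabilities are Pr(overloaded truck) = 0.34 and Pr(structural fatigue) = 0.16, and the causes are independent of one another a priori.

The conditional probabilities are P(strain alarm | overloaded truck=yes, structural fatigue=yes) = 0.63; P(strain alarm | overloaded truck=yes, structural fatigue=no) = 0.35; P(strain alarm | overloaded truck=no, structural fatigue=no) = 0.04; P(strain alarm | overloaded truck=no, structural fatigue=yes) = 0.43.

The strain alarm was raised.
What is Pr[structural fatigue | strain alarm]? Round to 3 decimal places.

By total probability over the 4 (overloaded truck, structural fatigue) configurations:
  P(strain alarm) = 0.04×0.66×0.84 + 0.43×0.66×0.16 + 0.35×0.34×0.84 + 0.63×0.34×0.16
        = 0.022176 + 0.045408 + 0.099960 + 0.034272 = 0.201816
Configurations with structural fatigue contribute 0.079680, so
  P(structural fatigue | strain alarm) = 0.079680 / 0.201816 ≈ 0.395

Pr[structural fatigue | strain alarm] ≈ 0.395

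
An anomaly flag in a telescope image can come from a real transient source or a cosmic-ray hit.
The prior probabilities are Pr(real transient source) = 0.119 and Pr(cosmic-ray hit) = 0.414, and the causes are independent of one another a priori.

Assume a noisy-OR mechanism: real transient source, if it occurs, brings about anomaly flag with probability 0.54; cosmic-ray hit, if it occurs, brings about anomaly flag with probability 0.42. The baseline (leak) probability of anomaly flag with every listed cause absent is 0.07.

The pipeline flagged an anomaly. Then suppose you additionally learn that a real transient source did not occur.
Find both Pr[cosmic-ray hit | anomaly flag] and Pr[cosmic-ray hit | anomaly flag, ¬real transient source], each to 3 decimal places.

Pr[cosmic-ray hit | anomaly flag] ≈ 0.729; Pr[cosmic-ray hit | anomaly flag, ¬real transient source] ≈ 0.823

Under noisy-OR, P(anomaly flag | causes) = 1 − (1−0.07)·∏(1−qᵢ) over the active causes.
For the numerator, keep only cosmic-ray hit=true terms: 0.167996 + 0.037042 = 0.205038
The normalizing constant is 0.07×0.881×0.586 + 0.4606×0.881×0.414 + 0.5722×0.119×0.586 + 0.751876×0.119×0.414 = 0.281079
P(cosmic-ray hit | anomaly flag) = 0.205038/0.281079 ≈ 0.729

Now also conditioning on real transient source≠true:
P(anomaly flag | ¬real transient source) = 0.07×0.586 + 0.4606×0.414 = 0.041020 + 0.190688 = 0.231708
Of this, 0.190688 comes from 0.4606×0.414 (the cosmic-ray hit=true cases).
So P(cosmic-ray hit | anomaly flag, ¬real transient source) = 0.190688/0.231708 ≈ 0.823.
Ruling out real transient source raises the posterior on cosmic-ray hit — the flip side of explaining away.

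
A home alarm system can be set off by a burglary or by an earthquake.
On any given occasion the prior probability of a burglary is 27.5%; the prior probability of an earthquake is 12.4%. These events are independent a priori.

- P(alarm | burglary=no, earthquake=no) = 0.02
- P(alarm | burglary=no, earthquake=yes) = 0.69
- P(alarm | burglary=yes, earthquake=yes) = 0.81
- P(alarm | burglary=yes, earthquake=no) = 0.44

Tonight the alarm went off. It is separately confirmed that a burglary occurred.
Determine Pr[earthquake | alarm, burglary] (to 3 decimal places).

Sum P(alarm|·) weighted by the priors over both values of earthquake:
  P(alarm | burglary) = 0.44·0.876 + 0.81·0.124
        = 0.385440 + 0.100440 = 0.485880
The terms with earthquake present sum to 0.100440, so
  P(earthquake | alarm, burglary) = 0.100440 / 0.485880 ≈ 0.207

Pr[earthquake | alarm, burglary] ≈ 0.207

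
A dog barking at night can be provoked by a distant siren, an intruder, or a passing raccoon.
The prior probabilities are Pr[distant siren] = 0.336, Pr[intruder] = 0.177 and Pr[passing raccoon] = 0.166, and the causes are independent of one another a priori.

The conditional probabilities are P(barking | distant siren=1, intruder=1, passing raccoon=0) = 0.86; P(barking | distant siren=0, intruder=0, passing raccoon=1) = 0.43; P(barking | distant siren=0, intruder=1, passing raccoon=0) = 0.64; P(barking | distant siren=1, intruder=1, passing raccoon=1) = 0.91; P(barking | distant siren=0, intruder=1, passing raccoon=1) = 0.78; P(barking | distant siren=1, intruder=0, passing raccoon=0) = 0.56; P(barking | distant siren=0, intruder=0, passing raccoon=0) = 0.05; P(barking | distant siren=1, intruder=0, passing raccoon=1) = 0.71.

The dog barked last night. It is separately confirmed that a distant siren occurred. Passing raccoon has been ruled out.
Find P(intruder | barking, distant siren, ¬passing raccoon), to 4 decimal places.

P(intruder | barking, distant siren, ¬passing raccoon) ≈ 0.2483

Sum P(barking|·) weighted by the priors over both values of intruder:
  P(barking | distant siren, ¬passing raccoon) = 0.56*0.823 + 0.86*0.177
        = 0.460880 + 0.152220 = 0.613100
Configurations with intruder contribute 0.152220, so
  P(intruder | barking, distant siren, ¬passing raccoon) = 0.152220 / 0.613100 ≈ 0.2483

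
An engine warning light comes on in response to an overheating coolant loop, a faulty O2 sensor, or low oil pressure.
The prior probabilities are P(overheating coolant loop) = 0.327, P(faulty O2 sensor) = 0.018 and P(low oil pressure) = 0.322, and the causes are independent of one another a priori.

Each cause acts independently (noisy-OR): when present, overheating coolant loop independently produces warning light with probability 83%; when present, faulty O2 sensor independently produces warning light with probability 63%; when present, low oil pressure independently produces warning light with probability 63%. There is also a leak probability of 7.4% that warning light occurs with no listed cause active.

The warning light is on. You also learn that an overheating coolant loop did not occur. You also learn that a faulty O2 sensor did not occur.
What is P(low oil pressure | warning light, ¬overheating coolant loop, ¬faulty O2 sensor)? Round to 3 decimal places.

P(low oil pressure | warning light, ¬overheating coolant loop, ¬faulty O2 sensor) ≈ 0.808

Under noisy-OR, P(warning light | causes) = 1 − (1−0.074)·∏(1−qᵢ) over the active causes.
Sum P(warning light|·) weighted by the priors over both values of low oil pressure:
  P(warning light | ¬overheating coolant loop, ¬faulty O2 sensor) = 0.074*0.678 + 0.65738*0.322
        = 0.050172 + 0.211676 = 0.261848
Configurations with low oil pressure contribute 0.211676, so
  P(low oil pressure | warning light, ¬overheating coolant loop, ¬faulty O2 sensor) = 0.211676 / 0.261848 ≈ 0.808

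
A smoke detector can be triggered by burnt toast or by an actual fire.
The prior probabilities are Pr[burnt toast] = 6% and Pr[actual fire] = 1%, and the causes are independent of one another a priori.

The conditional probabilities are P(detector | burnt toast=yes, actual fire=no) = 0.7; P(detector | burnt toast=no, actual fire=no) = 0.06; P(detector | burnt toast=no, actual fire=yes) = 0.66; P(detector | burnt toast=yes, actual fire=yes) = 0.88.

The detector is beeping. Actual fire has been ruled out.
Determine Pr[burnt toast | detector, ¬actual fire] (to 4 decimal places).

P(detector | ¬actual fire) = 0.06*0.94 + 0.7*0.06 = 0.056400 + 0.042000 = 0.098400
Of this, 0.042000 comes from 0.7*0.06 (the burnt toast=true cases).
P(burnt toast | detector, ¬actual fire) = 0.042000 / 0.098400 ≈ 0.4268

Pr[burnt toast | detector, ¬actual fire] ≈ 0.4268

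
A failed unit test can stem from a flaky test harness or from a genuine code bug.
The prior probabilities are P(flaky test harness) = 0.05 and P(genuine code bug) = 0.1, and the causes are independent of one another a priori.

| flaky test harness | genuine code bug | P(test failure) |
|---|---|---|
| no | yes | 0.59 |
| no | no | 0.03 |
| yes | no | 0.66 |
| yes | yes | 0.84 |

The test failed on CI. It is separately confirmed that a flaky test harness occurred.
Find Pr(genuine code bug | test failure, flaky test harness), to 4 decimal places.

Pr(genuine code bug | test failure, flaky test harness) ≈ 0.1239

Numerator (weight on configurations with genuine code bug): 0.84×0.1 = 0.084000
Normalizer over all consistent configurations: 0.66×0.9 + 0.84×0.1 = 0.678000
P(genuine code bug | test failure, flaky test harness) = 0.084000/0.678000 ≈ 0.1239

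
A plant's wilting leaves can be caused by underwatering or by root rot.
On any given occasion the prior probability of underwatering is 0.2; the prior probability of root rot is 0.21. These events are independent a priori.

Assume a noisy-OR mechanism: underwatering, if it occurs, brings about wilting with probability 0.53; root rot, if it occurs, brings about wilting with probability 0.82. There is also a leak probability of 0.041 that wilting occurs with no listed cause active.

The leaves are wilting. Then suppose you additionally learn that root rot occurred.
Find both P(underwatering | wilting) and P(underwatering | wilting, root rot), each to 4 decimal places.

Under noisy-OR, P(wilting | causes) = 1 − (1−0.041)·∏(1−qᵢ) over the active causes.
P(wilting) = 0.041·0.8·0.79 + 0.82738·0.8·0.21 + 0.54927·0.2·0.79 + 0.918869·0.2·0.21 = 0.025912 + 0.139000 + 0.086785 + 0.038592 = 0.290289
Of this, 0.125377 comes from 0.086785 + 0.038592 (the underwatering=true cases).
Hence the posterior is 0.125377/0.290289 ≈ 0.4319.

Now also conditioning on root rot=true:
P(wilting | root rot) = 0.82738×0.8 + 0.918869×0.2 = 0.661904 + 0.183774 = 0.845678
The underwatering-present share is 0.918869×0.2 = 0.183774.
P(underwatering | wilting, root rot) = 0.183774 / 0.845678 ≈ 0.2173

P(underwatering | wilting) ≈ 0.4319; P(underwatering | wilting, root rot) ≈ 0.2173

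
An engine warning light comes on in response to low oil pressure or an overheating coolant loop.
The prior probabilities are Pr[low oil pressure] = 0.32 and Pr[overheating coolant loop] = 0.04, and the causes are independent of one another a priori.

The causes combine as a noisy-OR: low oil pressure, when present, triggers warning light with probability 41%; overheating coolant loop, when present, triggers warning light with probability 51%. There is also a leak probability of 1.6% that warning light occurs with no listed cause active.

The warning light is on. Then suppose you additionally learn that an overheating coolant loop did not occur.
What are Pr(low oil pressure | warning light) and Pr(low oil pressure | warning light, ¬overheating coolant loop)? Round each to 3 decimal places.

Pr(low oil pressure | warning light) ≈ 0.849; Pr(low oil pressure | warning light, ¬overheating coolant loop) ≈ 0.925

Under noisy-OR, P(warning light | causes) = 1 − (1−0.016)·∏(1−qᵢ) over the active causes.
Enumerate the 4 (low oil pressure, overheating coolant loop) configurations and weight by the priors:
  P(warning light) = 0.016·0.68·0.96 + 0.51784·0.68·0.04 + 0.41944·0.32·0.96 + 0.715526·0.32·0.04
        = 0.010445 + 0.014085 + 0.128852 + 0.009159 = 0.162541
Keeping only the low oil pressure-present terms gives 0.138011, so
  P(low oil pressure | warning light) = 0.138011 / 0.162541 ≈ 0.849

Now also conditioning on overheating coolant loop≠true:
For the numerator, keep only low oil pressure=true terms: 0.41944×0.32 = 0.134221
Denominator P(warning light | ¬overheating coolant loop): 0.016×0.68 + 0.41944×0.32 = 0.145101
Posterior = 0.134221 / 0.145101 ≈ 0.925
With overheating coolant loop excluded, low oil pressure must carry more of the explanatory weight for the warning light.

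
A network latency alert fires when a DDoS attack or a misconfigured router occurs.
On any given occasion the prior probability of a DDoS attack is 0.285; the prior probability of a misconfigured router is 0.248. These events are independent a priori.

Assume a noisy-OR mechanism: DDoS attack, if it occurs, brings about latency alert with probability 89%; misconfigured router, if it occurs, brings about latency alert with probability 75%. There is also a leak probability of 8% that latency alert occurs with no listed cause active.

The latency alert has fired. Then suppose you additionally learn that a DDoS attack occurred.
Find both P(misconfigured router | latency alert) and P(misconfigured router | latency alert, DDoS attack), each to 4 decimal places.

P(misconfigured router | latency alert) ≈ 0.4657; P(misconfigured router | latency alert, DDoS attack) ≈ 0.2634

Under noisy-OR, P(latency alert | causes) = 1 − (1−0.08)·∏(1−qᵢ) over the active causes.
Sum P(latency alert|·) weighted by the priors over the 4 (DDoS attack, misconfigured router) configurations:
  P(latency alert) = 0.08*0.715*0.752 + 0.77*0.715*0.248 + 0.8988*0.285*0.752 + 0.9747*0.285*0.248
        = 0.043014 + 0.136536 + 0.192631 + 0.068892 = 0.441073
The terms with misconfigured router present sum to 0.205428, so
  P(misconfigured router | latency alert) = 0.205428 / 0.441073 ≈ 0.4657

Now also conditioning on DDoS attack=true:
For the numerator, keep only misconfigured router=true terms: 0.9747*0.248 = 0.241726
The normalizing constant is 0.8988*0.752 + 0.9747*0.248 = 0.917624
P(misconfigured router | latency alert, DDoS attack) = 0.241726/0.917624 ≈ 0.2634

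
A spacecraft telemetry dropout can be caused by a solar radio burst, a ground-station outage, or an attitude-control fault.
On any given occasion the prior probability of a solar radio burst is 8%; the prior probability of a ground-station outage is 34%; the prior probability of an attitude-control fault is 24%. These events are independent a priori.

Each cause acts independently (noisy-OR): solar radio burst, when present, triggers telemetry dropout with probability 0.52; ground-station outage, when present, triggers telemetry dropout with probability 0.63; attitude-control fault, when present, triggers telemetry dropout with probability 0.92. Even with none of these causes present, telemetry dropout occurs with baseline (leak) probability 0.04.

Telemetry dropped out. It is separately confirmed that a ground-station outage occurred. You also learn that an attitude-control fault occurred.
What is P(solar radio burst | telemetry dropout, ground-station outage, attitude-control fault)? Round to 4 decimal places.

P(solar radio burst | telemetry dropout, ground-station outage, attitude-control fault) ≈ 0.0811

Under noisy-OR, P(telemetry dropout | causes) = 1 − (1−0.04)·∏(1−qᵢ) over the active causes.
For the numerator, keep only solar radio burst=true terms: 0.98636*0.08 = 0.078909
The normalizing constant is 0.971584*0.92 + 0.98636*0.08 = 0.972766
Posterior = 0.078909 / 0.972766 ≈ 0.0811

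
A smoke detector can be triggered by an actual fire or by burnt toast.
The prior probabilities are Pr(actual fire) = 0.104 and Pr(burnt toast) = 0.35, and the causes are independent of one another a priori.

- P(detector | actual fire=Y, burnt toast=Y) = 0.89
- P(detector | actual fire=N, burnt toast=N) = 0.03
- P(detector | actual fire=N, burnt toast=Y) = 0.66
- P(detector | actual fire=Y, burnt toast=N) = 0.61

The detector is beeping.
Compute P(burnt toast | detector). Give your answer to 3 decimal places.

P(burnt toast | detector) ≈ 0.803

For the numerator, keep only burnt toast=true terms: 0.206976 + 0.032396 = 0.239372
Denominator P(detector): 0.03·0.896·0.65 + 0.66·0.896·0.35 + 0.61·0.104·0.65 + 0.89·0.104·0.35 = 0.298080
Posterior = 0.239372 / 0.298080 ≈ 0.803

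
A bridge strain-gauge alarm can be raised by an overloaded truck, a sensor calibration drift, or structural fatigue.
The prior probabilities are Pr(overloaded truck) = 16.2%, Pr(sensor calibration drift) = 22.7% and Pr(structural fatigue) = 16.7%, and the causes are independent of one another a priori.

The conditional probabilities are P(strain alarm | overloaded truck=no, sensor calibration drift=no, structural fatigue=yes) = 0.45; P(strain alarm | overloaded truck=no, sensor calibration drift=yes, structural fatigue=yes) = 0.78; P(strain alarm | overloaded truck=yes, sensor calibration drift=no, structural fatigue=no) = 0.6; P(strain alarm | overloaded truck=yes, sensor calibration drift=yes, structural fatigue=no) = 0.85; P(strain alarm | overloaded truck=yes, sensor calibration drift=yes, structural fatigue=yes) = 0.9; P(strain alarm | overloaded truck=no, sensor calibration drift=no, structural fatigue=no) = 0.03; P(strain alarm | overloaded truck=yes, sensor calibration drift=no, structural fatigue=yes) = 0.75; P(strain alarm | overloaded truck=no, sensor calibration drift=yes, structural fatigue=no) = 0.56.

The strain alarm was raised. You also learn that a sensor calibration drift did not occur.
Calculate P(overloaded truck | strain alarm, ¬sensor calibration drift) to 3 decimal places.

P(overloaded truck | strain alarm, ¬sensor calibration drift) ≈ 0.547

P(strain alarm | ¬sensor calibration drift) = 0.03×0.838×0.833 + 0.45×0.838×0.167 + 0.6×0.162×0.833 + 0.75×0.162×0.167 = 0.020942 + 0.062976 + 0.080968 + 0.020290 = 0.185176
Restricting to configurations with overloaded truck present: 0.080968 + 0.020290 = 0.101258.
So P(overloaded truck | strain alarm, ¬sensor calibration drift) = 0.101258/0.185176 ≈ 0.547.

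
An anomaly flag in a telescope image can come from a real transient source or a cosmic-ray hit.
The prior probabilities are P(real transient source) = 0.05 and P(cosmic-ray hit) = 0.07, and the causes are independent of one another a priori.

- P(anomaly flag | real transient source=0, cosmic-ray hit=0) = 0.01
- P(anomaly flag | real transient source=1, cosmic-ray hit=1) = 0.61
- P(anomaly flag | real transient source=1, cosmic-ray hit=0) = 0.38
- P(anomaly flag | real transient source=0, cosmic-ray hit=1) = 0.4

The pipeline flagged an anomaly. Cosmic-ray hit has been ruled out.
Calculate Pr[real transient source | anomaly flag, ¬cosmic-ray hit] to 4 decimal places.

For the numerator, keep only real transient source=true terms: 0.38*0.05 = 0.019000
Normalizer over all consistent configurations: 0.01*0.95 + 0.38*0.05 = 0.028500
Posterior = 0.019000 / 0.028500 ≈ 0.6667

Pr[real transient source | anomaly flag, ¬cosmic-ray hit] ≈ 0.6667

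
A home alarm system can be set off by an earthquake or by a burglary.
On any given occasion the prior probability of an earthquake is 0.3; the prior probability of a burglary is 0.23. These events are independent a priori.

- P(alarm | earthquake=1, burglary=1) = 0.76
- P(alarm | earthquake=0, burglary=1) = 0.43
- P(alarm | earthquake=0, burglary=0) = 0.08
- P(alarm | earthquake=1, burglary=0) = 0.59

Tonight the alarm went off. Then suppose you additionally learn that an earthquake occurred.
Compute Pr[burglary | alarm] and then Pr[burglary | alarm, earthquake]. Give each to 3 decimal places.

Sum P(alarm|·) weighted by the priors over the 4 (earthquake, burglary) configurations:
  P(alarm) = 0.08×0.7×0.77 + 0.43×0.7×0.23 + 0.59×0.3×0.77 + 0.76×0.3×0.23
        = 0.043120 + 0.069230 + 0.136290 + 0.052440 = 0.301080
Keeping only the burglary-present terms gives 0.121670, so
  P(burglary | alarm) = 0.121670 / 0.301080 ≈ 0.404

Now condition on the additional information:
P(alarm | earthquake) = 0.59*0.77 + 0.76*0.23 = 0.454300 + 0.174800 = 0.629100
The burglary-present share is 0.76*0.23 = 0.174800.
So P(burglary | alarm, earthquake) = 0.174800/0.629100 ≈ 0.278.
— earthquake explains away the evidence for burglary.

Pr[burglary | alarm] ≈ 0.404; Pr[burglary | alarm, earthquake] ≈ 0.278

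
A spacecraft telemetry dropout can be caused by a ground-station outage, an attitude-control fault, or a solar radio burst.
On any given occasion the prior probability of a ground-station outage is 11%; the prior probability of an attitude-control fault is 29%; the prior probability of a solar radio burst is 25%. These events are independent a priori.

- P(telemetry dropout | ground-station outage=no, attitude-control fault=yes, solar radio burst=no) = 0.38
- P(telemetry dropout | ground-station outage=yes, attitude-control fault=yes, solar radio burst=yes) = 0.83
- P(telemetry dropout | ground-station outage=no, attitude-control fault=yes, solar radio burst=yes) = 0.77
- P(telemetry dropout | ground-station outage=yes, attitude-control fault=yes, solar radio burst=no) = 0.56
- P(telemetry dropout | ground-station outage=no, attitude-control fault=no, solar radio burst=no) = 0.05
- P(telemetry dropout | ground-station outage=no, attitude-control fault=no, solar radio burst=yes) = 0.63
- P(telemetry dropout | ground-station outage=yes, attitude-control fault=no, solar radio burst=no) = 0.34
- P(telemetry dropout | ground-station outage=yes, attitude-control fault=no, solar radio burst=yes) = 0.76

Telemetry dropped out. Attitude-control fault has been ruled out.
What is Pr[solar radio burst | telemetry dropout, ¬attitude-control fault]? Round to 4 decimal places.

Sum P(telemetry dropout|·) weighted by the priors over the 4 (ground-station outage, solar radio burst) configurations:
  P(telemetry dropout | ¬attitude-control fault) = 0.05·0.89·0.75 + 0.63·0.89·0.25 + 0.34·0.11·0.75 + 0.76·0.11·0.25
        = 0.033375 + 0.140175 + 0.028050 + 0.020900 = 0.222500
The terms with solar radio burst present sum to 0.161075, so
  P(solar radio burst | telemetry dropout, ¬attitude-control fault) = 0.161075 / 0.222500 ≈ 0.7239

Pr[solar radio burst | telemetry dropout, ¬attitude-control fault] ≈ 0.7239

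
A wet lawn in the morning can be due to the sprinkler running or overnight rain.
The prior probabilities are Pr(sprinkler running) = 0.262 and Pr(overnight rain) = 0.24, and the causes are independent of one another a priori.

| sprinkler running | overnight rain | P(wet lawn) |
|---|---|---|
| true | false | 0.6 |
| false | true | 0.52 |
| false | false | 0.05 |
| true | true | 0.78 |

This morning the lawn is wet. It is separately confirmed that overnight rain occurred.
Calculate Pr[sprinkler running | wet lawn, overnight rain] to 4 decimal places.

Pr[sprinkler running | wet lawn, overnight rain] ≈ 0.3475

For the numerator, keep only sprinkler running=true terms: 0.78×0.262 = 0.204360
The normalizing constant is 0.52×0.738 + 0.78×0.262 = 0.588120
Posterior = 0.204360 / 0.588120 ≈ 0.3475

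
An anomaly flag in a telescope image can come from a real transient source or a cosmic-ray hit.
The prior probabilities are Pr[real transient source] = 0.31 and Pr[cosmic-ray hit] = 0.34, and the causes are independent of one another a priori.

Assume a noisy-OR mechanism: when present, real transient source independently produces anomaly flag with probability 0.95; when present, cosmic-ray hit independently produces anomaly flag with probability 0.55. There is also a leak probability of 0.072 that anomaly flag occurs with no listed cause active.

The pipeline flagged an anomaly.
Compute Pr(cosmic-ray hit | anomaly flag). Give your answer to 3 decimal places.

Under noisy-OR, P(anomaly flag | causes) = 1 − (1−0.072)·∏(1−qᵢ) over the active causes.
P(anomaly flag) = 0.072*0.69*0.66 + 0.5824*0.69*0.34 + 0.9536*0.31*0.66 + 0.97912*0.31*0.34 = 0.032789 + 0.136631 + 0.195107 + 0.103199 = 0.467726
Restricting to configurations with cosmic-ray hit present: 0.136631 + 0.103199 = 0.239830.
P(cosmic-ray hit | anomaly flag) = 0.239830 / 0.467726 ≈ 0.513

Pr(cosmic-ray hit | anomaly flag) ≈ 0.513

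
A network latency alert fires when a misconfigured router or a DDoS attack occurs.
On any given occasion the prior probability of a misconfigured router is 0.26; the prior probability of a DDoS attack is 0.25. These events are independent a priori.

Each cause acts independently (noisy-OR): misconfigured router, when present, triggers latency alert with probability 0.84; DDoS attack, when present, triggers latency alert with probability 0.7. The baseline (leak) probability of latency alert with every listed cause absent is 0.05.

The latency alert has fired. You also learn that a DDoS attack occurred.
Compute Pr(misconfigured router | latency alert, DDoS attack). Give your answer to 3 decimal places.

Pr(misconfigured router | latency alert, DDoS attack) ≈ 0.319

Under noisy-OR, P(latency alert | causes) = 1 − (1−0.05)·∏(1−qᵢ) over the active causes.
Numerator (weight on configurations with misconfigured router): 0.9544×0.26 = 0.248144
Normalizer over all consistent configurations: 0.715×0.74 + 0.9544×0.26 = 0.777244
P(misconfigured router | latency alert, DDoS attack) = 0.248144/0.777244 ≈ 0.319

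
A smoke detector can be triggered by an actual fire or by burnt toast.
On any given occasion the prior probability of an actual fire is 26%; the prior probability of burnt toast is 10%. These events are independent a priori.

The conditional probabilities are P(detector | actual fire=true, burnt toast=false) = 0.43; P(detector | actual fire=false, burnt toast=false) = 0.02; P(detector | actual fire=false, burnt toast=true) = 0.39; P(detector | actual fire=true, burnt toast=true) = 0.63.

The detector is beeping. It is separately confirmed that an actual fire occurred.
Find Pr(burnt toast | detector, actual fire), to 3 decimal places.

Pr(burnt toast | detector, actual fire) ≈ 0.140

Sum P(detector|·) weighted by the priors over both values of burnt toast:
  P(detector | actual fire) = 0.43·0.9 + 0.63·0.1
        = 0.387000 + 0.063000 = 0.450000
The terms with burnt toast present sum to 0.063000, so
  P(burnt toast | detector, actual fire) = 0.063000 / 0.450000 ≈ 0.140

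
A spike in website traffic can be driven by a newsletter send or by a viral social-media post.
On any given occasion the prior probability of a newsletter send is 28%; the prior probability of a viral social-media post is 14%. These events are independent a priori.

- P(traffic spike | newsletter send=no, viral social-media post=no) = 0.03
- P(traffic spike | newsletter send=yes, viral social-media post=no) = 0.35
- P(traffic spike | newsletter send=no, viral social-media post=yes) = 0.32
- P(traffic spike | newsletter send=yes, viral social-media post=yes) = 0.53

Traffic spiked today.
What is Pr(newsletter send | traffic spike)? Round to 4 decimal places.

Pr(newsletter send | traffic spike) ≈ 0.6739

Weight on newsletter send=true, given the evidence: 0.084280 + 0.020776 = 0.105056
The normalizing constant is 0.03×0.72×0.86 + 0.32×0.72×0.14 + 0.35×0.28×0.86 + 0.53×0.28×0.14 = 0.155888
P(newsletter send | traffic spike) = 0.105056/0.155888 ≈ 0.6739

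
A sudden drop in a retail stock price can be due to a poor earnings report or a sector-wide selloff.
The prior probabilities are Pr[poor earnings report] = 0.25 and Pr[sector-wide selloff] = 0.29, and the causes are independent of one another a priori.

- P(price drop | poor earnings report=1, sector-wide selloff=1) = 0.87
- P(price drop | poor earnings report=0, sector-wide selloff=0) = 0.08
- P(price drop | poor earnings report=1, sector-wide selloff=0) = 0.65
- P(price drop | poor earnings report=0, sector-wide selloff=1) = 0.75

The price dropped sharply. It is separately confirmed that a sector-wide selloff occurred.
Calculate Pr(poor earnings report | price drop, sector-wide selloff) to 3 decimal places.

Pr(poor earnings report | price drop, sector-wide selloff) ≈ 0.279

Sum P(price drop|·) weighted by the priors over both values of poor earnings report:
  P(price drop | sector-wide selloff) = 0.75×0.75 + 0.87×0.25
        = 0.562500 + 0.217500 = 0.780000
Keeping only the poor earnings report-present terms gives 0.217500, so
  P(poor earnings report | price drop, sector-wide selloff) = 0.217500 / 0.780000 ≈ 0.279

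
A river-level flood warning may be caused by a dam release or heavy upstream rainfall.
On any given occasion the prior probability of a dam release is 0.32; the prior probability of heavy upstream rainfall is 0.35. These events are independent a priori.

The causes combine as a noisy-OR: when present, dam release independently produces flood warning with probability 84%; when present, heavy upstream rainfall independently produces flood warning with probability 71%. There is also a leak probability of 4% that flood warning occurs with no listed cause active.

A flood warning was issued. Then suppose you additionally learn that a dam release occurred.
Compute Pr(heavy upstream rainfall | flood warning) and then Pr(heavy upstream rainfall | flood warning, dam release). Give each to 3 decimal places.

Pr(heavy upstream rainfall | flood warning) ≈ 0.590; Pr(heavy upstream rainfall | flood warning, dam release) ≈ 0.378

Under noisy-OR, P(flood warning | causes) = 1 − (1−0.04)·∏(1−qᵢ) over the active causes.
Sum P(flood warning|·) weighted by the priors over the 4 (dam release, heavy upstream rainfall) configurations:
  P(flood warning) = 0.04*0.68*0.65 + 0.7216*0.68*0.35 + 0.8464*0.32*0.65 + 0.955456*0.32*0.35
        = 0.017680 + 0.171741 + 0.176051 + 0.107011 = 0.472483
Configurations with heavy upstream rainfall contribute 0.278752, so
  P(heavy upstream rainfall | flood warning) = 0.278752 / 0.472483 ≈ 0.590

Now also conditioning on dam release=true:
Enumerate both values of heavy upstream rainfall and weight by the priors:
  P(flood warning | dam release) = 0.8464·0.65 + 0.955456·0.35
        = 0.550160 + 0.334410 = 0.884570
Keeping only the heavy upstream rainfall-present terms gives 0.334410, so
  P(heavy upstream rainfall | flood warning, dam release) = 0.334410 / 0.884570 ≈ 0.378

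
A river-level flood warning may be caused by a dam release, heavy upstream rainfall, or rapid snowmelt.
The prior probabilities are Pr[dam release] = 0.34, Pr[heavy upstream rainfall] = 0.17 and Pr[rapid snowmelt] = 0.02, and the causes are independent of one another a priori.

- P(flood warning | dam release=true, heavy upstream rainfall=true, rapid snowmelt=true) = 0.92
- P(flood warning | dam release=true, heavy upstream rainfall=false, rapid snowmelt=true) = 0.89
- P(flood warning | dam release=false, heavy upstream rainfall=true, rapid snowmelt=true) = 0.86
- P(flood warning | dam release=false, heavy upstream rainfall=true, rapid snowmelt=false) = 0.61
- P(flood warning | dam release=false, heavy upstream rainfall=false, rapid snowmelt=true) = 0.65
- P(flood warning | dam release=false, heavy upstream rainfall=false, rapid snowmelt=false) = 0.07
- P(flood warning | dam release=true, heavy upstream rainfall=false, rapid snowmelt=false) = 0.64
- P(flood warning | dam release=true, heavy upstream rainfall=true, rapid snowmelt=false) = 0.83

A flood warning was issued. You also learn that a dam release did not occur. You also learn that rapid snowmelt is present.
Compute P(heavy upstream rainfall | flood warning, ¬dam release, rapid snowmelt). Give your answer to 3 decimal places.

By total probability over both values of heavy upstream rainfall:
  P(flood warning | ¬dam release, rapid snowmelt) = 0.65·0.83 + 0.86·0.17
        = 0.539500 + 0.146200 = 0.685700
Configurations with heavy upstream rainfall contribute 0.146200, so
  P(heavy upstream rainfall | flood warning, ¬dam release, rapid snowmelt) = 0.146200 / 0.685700 ≈ 0.213

P(heavy upstream rainfall | flood warning, ¬dam release, rapid snowmelt) ≈ 0.213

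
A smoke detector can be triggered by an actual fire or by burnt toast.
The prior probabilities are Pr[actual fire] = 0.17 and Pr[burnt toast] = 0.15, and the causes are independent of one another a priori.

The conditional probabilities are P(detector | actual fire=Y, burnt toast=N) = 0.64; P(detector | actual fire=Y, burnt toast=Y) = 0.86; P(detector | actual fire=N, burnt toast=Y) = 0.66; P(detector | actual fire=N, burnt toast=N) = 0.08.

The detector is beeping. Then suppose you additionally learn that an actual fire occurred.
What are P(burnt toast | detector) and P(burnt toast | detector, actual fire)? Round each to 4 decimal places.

Enumerate the 4 (actual fire, burnt toast) configurations and weight by the priors:
  P(detector) = 0.08×0.83×0.85 + 0.66×0.83×0.15 + 0.64×0.17×0.85 + 0.86×0.17×0.15
        = 0.056440 + 0.082170 + 0.092480 + 0.021930 = 0.253020
Keeping only the burnt toast-present terms gives 0.104100, so
  P(burnt toast | detector) = 0.104100 / 0.253020 ≈ 0.4114

Now condition on the additional information:
By total probability over both values of burnt toast:
  P(detector | actual fire) = 0.64*0.85 + 0.86*0.15
        = 0.544000 + 0.129000 = 0.673000
Configurations with burnt toast contribute 0.129000, so
  P(burnt toast | detector, actual fire) = 0.129000 / 0.673000 ≈ 0.1917

P(burnt toast | detector) ≈ 0.4114; P(burnt toast | detector, actual fire) ≈ 0.1917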